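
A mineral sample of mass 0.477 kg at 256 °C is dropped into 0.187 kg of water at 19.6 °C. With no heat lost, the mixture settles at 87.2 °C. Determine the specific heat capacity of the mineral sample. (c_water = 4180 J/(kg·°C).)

c ≈ 656 J/(kg·°C)

Heat lost by the mineral sample = heat gained by the water:
0.477×c×(256 − 87.2) = 0.187×4180×(87.2 − 19.6)
80.52 c = 52840  ⇒  c ≈ 656.3 J/(kg·°C)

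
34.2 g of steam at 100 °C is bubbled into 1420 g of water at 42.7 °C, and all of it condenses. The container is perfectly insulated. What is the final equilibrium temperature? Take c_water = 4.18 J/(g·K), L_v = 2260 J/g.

Heat gained plus heat lost sum to zero:
steam→water at 100 °C releases m L_v = 34.2·2260 = 77292; condensate cools 100→T: 34.2·4.18·(T − 100) = 142.96(T − 100); original water: 5935.6(T − 42.7)
6078.6 T = 77292 + 14296 + 253450 = 345038
T ≈ 56.76 °C — below 100 °C, confirming all the steam condensed.

T_f ≈ 56.8 °C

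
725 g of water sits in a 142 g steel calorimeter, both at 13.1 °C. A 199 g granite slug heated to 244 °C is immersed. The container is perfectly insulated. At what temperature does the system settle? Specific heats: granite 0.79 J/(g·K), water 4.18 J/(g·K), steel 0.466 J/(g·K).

Heat gained plus heat lost sum to zero:
199*0.79*(T − 244) + 725*4.18*(T − 13.1) + 142*0.466*(T − 13.1) = 0
157.21(T − 244) + 3030.5(T − 13.1) + 66.17(T − 13.1) = 0
(157.21 + 3030.5 + 66.17) T = 157.21*244 + 3030.5*13.1 + 66.17*13.1
T = 78926/3253.9 ≈ 24.26 °C

T_f ≈ 24.3 °C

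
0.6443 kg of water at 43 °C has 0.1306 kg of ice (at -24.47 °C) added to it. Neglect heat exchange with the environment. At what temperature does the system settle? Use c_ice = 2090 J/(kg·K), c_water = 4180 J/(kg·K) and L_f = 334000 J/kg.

Heat gained plus heat lost sum to zero:
warm ice to 0 °C: 0.1306×2090×(0 − (-24.47)) = 6679.2
  latent heat to melt: 0.1306×334000 = 43620
  meltwater 0→T: 0.1306×4180×T = 545.91 T
  water: 2693.2(T − 43)
3239.1 T = 115806 − 50300 = 65507
T ≈ 20.22 °C. Since T > 0 °C, the all-ice-melts assumption holds.

T_f ≈ 20.2 °C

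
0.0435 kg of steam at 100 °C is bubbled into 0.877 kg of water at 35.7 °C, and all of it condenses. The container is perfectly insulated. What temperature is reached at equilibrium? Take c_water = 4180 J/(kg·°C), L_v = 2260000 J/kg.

Heat gained plus heat lost sum to zero:
latent heat released on condensation: 0.0435·2260000 = 98310; condensate cools 100→T: 0.0435·4180·(T − 100) = 181.83(T − 100); water warms: 0.877·4180·(T − 35.7) = 3665.9(T − 35.7)
3847.7 T = 98310 + 18183 + 130871 = 247364
T ≈ 64.29 °C, under the boiling point, so the assumption holds.

T_f ≈ 64.3 °C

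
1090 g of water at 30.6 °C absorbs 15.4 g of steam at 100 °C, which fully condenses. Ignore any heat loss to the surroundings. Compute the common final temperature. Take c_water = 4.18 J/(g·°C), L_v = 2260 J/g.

Energy balance with sensible and latent terms:
condense steam: −15.4×2260 = −34804
  condensed water 100 °C→T: 64.37(T − 100)
  original water: 4556.2(T − 30.6)
4620.6 T = 34804 + 6437.2 + 139420 = 180661
T ≈ 39.10 °C — below 100 °C, confirming all the steam condensed.

T_f ≈ 39.1 °C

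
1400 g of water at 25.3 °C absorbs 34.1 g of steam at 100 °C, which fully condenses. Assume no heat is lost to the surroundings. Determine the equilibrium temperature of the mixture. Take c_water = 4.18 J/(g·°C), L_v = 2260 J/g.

T_f ≈ 39.9 °C

Let T be the final temperature. ΣQ_i = 0:
condense steam: −34.1×2260 = −77066
  condensate cools 100→T: 34.1×4.18×(T − 100) = 142.54(T − 100)
  water warms: 1400×4.18×(T − 25.3) = 5852(T − 25.3)
5994.5 T = 77066 + 14254 + 148056 = 239375
T ≈ 39.93 °C (< 100 °C, so full condensation is consistent).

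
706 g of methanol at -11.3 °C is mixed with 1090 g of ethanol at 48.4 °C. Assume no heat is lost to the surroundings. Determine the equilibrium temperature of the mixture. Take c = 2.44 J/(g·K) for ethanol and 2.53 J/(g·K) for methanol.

T_f ≈ 24.4 °C

|Q_ethanol| = |Q_methanol|:
1090·2.44·(48.4 − T) = 706·2.53·(T − (-11.3))
2659.6(48.4 − T) = 1786.2(T − (-11.3))
4445.8 T = 108541  ⇒  T ≈ 24.41 °C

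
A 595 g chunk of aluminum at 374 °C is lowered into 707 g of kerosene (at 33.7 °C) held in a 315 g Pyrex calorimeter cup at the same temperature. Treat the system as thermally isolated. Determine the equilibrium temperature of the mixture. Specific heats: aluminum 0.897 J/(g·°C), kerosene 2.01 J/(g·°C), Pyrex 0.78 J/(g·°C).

Heat gained plus heat lost sum to zero:
595*0.897*(T − 374) + 707*2.01*(T − 33.7) + 315*0.78*(T − 33.7) = 0
2200.5 T = 255780
T ≈ 116.24 °C

T_f ≈ 116.2 °C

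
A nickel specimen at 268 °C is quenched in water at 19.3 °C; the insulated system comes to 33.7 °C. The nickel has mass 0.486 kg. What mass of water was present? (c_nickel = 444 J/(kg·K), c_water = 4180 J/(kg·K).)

m ≈ 0.84 kg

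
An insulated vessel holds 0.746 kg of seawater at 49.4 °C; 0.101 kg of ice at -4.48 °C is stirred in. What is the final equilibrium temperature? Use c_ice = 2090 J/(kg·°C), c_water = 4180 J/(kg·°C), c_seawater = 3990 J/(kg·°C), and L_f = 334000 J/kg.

T_f ≈ 33.1 °C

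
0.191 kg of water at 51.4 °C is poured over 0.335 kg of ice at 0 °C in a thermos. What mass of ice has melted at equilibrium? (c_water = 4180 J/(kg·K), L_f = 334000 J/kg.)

m_melted ≈ 0.123 kg

Water can give up m c ΔT = 0.191·4180·51.4 = 41037 J before reaching 0 °C.
Melting all 0.335 kg of ice would need 0.335·334000 = 111890 J.
Since 41037 < 111890 J, not all the ice melts; equilibrium is at 0 °C.
Mass melted = 41037/334000 ≈ 0.1229 kg.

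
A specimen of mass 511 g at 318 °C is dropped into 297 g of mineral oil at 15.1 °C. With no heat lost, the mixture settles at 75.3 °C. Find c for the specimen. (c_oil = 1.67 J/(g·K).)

c ≈ 0.241 J/(g·K)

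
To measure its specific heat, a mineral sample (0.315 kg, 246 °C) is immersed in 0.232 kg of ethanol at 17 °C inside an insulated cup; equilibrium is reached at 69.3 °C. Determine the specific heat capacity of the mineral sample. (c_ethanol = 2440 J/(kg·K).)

Energy conservation, ΣQ = 0:
0.315×c×(69.3 − 246) + 0.232×2440×(69.3 − 17) = 0
-55.66 c = -29606
c = -29606/-55.66 ≈ 531.9 J/(kg·K)

c ≈ 532 J/(kg·K)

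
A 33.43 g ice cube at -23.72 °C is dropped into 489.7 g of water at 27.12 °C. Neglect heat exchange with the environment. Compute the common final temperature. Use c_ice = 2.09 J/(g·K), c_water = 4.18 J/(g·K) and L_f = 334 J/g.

T_f ≈ 19.5 °C

Energy balance with sensible and latent terms:
warm ice to 0 °C: 33.43×2.09×(0 − (-23.72)) = 1657.3
  melt ice: 33.43×334 = 11166
  meltwater 0→T: 33.43×4.18×T = 139.74 T
  water: 2046.9(T − 27.12)
2186.7 T = 55513 − 12823 = 42690
T ≈ 19.52 °C — above 0 °C, consistent with complete melting.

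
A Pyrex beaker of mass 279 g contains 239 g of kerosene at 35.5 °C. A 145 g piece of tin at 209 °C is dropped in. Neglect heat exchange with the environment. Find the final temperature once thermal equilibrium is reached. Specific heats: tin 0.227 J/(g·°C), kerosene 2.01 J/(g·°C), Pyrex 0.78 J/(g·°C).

Net heat exchanged in the isolated system is zero:
145×0.227×(T − 209) + 239×2.01×(T − 35.5) + 279×0.78×(T − 35.5) = 0
32.91(T − 209) + 480.39(T − 35.5) + 217.62(T − 35.5) = 0
(32.91 + 480.39 + 217.62) T = 32.91×209 + 480.39×35.5 + 217.62×35.5
T = 31659 / 730.92 = 43.3 °C

T_f ≈ 43.3 °C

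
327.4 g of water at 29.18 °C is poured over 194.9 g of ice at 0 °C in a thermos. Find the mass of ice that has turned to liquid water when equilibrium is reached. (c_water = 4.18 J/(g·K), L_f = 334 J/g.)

m_melted ≈ 120 g

Heat available from the water dropping to 0 °C: 327.4·4.18·29.18 = 39934 J.
Melting all 194.9 g of ice would need 194.9·334 = 65097 J.
That's not enough to melt it all — equilibrium is at 0 °C with ice remaining.
Mass melted = 39934/334 ≈ 119.6 g.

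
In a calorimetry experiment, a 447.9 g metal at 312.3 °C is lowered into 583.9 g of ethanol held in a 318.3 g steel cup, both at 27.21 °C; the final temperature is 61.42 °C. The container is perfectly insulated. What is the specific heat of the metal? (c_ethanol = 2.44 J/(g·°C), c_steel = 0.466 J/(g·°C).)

Net heat exchanged in the isolated system is zero:
447.9·c·(61.42 − 312.3) + 583.9·2.44·(61.42 − 27.21) + 318.3·0.466·(61.42 − 27.21) = 0
-112369 c = -53814
c = -53814/-112369 ≈ 0.4789 J/(g·°C)

c ≈ 0.479 J/(g·°C)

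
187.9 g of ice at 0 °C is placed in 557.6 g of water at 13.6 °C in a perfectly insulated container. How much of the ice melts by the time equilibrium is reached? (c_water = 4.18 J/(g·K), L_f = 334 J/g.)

Water can give up m c ΔT = 557.6×4.18×13.6 = 31698 J before reaching 0 °C.
Melting all 187.9 g of ice would need 187.9×334 = 62759 J.
Since 31698 < 62759 J, not all the ice melts; equilibrium is at 0 °C.
Mass melted = 31698/334 ≈ 94.91 g.

m_melted ≈ 94.9 g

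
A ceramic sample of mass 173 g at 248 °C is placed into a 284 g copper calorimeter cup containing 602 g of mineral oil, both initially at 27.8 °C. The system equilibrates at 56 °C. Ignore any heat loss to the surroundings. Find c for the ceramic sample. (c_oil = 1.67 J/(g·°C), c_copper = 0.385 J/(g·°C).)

Energy conservation, ΣQ = 0:
173×c×(56 − 248) + 602×1.67×(56 − 27.8) + 284×0.385×(56 − 27.8) = 0
-33216 c = -31434
c = -31434/-33216 ≈ 0.9464 J/(g·°C)

c ≈ 0.946 J/(g·°C)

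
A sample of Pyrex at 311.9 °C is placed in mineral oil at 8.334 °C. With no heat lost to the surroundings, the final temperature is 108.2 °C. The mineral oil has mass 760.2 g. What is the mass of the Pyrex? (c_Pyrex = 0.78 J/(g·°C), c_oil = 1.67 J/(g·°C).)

m ≈ 798 g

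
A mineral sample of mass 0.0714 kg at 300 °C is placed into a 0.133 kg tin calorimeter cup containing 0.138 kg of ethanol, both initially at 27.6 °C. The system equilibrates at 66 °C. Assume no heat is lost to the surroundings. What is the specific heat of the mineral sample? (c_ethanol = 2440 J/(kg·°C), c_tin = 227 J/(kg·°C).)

c ≈ 843 J/(kg·°C)

Energy conservation, ΣQ = 0:
0.0714×c×(66 − 300) + 0.138×2440×(66 − 27.6) + 0.133×227×(66 − 27.6) = 0
-16.71 c = -14089
c = -14089/-16.71 ≈ 843.3 J/(kg·°C)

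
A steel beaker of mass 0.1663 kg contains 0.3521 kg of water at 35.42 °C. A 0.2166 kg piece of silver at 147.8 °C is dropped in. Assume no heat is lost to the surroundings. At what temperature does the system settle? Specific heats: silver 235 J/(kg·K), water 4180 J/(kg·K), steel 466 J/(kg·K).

Taking heat into each body as positive, Σ m c ΔT = 0:
0.2166·235·(T − 147.8) + 0.3521·4180·(T − 35.42) + 0.1663·466·(T − 35.42) = 0
1600.2 T = 62398
T ≈ 38.99 °C

T_f ≈ 39.0 °C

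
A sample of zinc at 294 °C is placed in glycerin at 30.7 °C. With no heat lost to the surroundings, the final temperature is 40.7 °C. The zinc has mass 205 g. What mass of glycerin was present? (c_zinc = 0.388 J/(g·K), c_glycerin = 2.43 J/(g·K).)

|Q_zinc| = |Q_glycerin|:
205×0.388×(294 − 40.7) = m×2.43×(40.7 − 30.7)
24.3 m = 20147  ⇒  m ≈ 829.1 g

m ≈ 829 g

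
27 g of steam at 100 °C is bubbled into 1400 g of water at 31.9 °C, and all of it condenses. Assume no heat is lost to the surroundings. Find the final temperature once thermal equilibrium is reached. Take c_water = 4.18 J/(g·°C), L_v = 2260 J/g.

T_f ≈ 43.4 °C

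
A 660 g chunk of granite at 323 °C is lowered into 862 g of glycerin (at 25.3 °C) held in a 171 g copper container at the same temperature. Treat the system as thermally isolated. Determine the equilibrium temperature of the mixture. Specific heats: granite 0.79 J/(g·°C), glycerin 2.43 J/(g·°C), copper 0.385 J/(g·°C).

Taking heat into each body as positive, Σ m c ΔT = 0:
660·0.79·(T − 323) + 862·2.43·(T − 25.3) + 171·0.385·(T − 25.3) = 0
521.4(T − 323) + 2094.7(T − 25.3) + 65.84(T − 25.3) = 0
(521.4 + 2094.7 + 65.84) T = 521.4·323 + 2094.7·25.3 + 65.84·25.3
T ≈ 83.18 °C

T_f ≈ 83.2 °C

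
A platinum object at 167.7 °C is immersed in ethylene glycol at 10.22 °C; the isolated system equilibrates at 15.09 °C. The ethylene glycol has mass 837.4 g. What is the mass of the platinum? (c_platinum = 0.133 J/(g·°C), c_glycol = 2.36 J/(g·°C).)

m ≈ 474 g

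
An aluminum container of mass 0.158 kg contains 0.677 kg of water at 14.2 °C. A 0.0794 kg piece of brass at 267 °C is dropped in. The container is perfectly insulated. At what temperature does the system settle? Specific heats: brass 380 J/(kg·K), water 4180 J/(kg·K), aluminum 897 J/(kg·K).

Net heat exchanged in the isolated system is zero:
0.0794*380*(T − 267) + 0.677*4180*(T − 14.2) + 0.158*897*(T − 14.2) = 0
3001.8 T = 50252
T ≈ 16.74 °C

T_f ≈ 16.7 °C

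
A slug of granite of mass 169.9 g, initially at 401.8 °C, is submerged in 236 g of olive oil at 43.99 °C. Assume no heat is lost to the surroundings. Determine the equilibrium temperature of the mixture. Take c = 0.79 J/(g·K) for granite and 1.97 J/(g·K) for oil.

T_f ≈ 124.1 °C

Setting the total heat transfer to zero:
169.9·0.79·(T − 401.8) + 236·1.97·(T − 43.99) = 0
134.22(T − 401.8) + 464.92(T − 43.99) = 0
599.14 T = 74382
T ≈ 124.15 °C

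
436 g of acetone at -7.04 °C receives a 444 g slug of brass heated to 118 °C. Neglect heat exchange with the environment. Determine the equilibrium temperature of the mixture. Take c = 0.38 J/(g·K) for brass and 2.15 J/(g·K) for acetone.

T_f ≈ 12.0 °C

Conservation of energy gives ΣQ = 0:
444·0.38·(T − 118) + 436·2.15·(T − (-7.04)) = 0
168.72(T − 118) + 937.4(T − (-7.04)) = 0
(168.72 + 937.4) T = 168.72·118 + 937.4·(-7.04)
T = 13310 / 1106.1 = 12 °C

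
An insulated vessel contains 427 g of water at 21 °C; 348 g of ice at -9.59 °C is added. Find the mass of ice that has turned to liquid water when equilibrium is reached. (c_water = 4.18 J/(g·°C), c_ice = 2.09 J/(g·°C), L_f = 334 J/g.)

m_melted ≈ 91.3 g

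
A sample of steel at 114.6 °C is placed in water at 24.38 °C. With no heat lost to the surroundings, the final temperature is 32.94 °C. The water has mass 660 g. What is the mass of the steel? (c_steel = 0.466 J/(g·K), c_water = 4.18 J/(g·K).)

Heat lost by the steel = heat gained by the water:
m×0.466×(114.6 − 32.94) = 660×4.18×(32.94 − 24.38)
38.05 m = 23615  ⇒  m ≈ 620.6 g

m ≈ 621 g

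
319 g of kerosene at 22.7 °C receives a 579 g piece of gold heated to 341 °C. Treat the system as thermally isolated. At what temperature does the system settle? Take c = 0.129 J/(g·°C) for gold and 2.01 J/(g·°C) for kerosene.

T_f ≈ 55.9 °C

Set heat shed by the hot body equal to heat absorbed by the cold body:
579·0.129·(341 − T) = 319·2.01·(T − 22.7)
74.69(341 − T) = 641.19(T − 22.7)
715.88 T = 40025  ⇒  T ≈ 55.91 °C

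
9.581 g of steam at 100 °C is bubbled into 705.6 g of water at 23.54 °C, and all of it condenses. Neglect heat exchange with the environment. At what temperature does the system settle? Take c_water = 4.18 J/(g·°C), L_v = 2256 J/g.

T_f ≈ 31.8 °C

Taking heat into each body as positive, Σ m c ΔT = 0:
steam→water at 100 °C releases m L_v = 9.581×2256 = 21615
  condensed water 100 °C→T: 40.05(T − 100)
  water warms: 705.6×4.18×(T − 23.54) = 2949.4(T − 23.54)
2989.5 T = 21615 + 4004.9 + 69429 = 95049
T ≈ 31.79 °C (< 100 °C, so full condensation is consistent).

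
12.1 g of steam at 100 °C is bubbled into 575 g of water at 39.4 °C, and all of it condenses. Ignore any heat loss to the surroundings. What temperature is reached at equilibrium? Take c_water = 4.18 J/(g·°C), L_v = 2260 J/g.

Energy balance with sensible and latent terms:
condense steam: −12.1·2260 = −27346; condensate cools 100→T: 12.1·4.18·(T − 100) = 50.58(T − 100); water warms: 575·4.18·(T − 39.4) = 2403.5(T − 39.4)
2454.1 T = 27346 + 5057.8 + 94698 = 127102
T ≈ 51.79 °C — below 100 °C, confirming all the steam condensed.

T_f ≈ 51.8 °C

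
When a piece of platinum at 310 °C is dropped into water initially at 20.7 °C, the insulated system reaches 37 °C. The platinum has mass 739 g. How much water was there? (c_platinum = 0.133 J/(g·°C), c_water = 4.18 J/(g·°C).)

Energy conservation, ΣQ = 0:
739·0.133·(37 − 310) + m·4.18·(37 − 20.7) = 0
68.13 m = 26832
m = 26832/68.13 ≈ 393.8 g

m ≈ 394 g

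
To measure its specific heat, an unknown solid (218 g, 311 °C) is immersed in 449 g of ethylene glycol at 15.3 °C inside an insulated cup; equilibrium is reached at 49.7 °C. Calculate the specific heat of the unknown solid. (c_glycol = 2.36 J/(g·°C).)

c ≈ 0.64 J/(g·°C)

m_s c (T_s − T_f) = m_glycol c_glycol (T_f − T_0):
218×c×(311 − 49.7) = 449×2.36×(49.7 − 15.3)
56963 c = 36452  ⇒  c ≈ 0.6399 J/(g·°C)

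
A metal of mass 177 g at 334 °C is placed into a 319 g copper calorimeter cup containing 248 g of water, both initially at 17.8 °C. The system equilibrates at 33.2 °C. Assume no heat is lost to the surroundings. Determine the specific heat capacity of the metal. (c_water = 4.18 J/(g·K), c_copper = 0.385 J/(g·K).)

Net heat exchanged in the isolated system is zero:
177×c×(33.2 − 334) + 248×4.18×(33.2 − 17.8) + 319×0.385×(33.2 − 17.8) = 0
-53242 c = -17856
c = -17856/-53242 ≈ 0.3354 J/(g·K)

c ≈ 0.335 J/(g·K)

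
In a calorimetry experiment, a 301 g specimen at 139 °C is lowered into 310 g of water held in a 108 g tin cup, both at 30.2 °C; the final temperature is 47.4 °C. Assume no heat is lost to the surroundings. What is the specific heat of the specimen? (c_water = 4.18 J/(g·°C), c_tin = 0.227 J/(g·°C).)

c ≈ 0.824 J/(g·°C)

Energy conservation, ΣQ = 0:
301·c·(47.4 − 139) + 310·4.18·(47.4 − 30.2) + 108·0.227·(47.4 − 30.2) = 0
-27572 c = -22709
c = -22709/-27572 ≈ 0.8237 J/(g·°C)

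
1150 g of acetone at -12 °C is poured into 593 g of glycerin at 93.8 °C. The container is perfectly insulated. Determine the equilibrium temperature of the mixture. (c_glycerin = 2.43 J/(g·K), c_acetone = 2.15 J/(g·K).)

T_f ≈ 27.0 °C

|Q_glycerin| = |Q_acetone|:
593*2.43*(93.8 − T) = 1150*2.15*(T − (-12))
1441(93.8 − T) = 2472.5(T − (-12))
3913.5 T = 105495  ⇒  T ≈ 26.96 °C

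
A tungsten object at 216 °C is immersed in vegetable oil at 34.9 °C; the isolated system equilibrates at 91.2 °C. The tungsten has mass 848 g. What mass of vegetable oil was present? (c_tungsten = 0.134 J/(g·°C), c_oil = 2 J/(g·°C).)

m ≈ 126 g

Heat gained plus heat lost sum to zero:
848×0.134×(91.2 − 216) + m×2×(91.2 − 34.9) = 0
112.6 m = 14181
m = 14181/112.6 ≈ 125.9 g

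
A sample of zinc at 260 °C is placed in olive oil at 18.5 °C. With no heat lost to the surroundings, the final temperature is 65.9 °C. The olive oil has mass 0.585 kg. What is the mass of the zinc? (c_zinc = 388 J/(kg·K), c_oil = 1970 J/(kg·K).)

|Q_zinc| = |Q_oil|:
m×388×(260 − 65.9) = 0.585×1970×(65.9 − 18.5)
75311 m = 54626  ⇒  m ≈ 0.7253 kg

m ≈ 0.725 kg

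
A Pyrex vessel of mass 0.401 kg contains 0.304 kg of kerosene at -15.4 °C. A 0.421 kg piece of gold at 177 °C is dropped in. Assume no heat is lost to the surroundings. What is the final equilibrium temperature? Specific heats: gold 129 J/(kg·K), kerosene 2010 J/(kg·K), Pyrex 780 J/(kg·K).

With ΣQ=0 the equilibrium temperature is the m·c-weighted mean:
T_f = (54.31·177 + 611.04·(-15.4) + 312.78·(-15.4)) / (54.31 + 611.04 + 312.78)
    = -4614.1 / 978.13 ≈ -4.72 °C

T_f ≈ -4.7 °C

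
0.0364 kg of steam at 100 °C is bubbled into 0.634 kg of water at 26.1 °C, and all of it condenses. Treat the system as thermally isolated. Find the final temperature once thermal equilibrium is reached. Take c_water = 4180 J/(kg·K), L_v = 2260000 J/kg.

Heat gained plus heat lost sum to zero:
condense steam: −0.0364·2260000 = −82264; condensate cools 100→T: 0.0364·4180·(T − 100) = 152.15(T − 100); original water: 2650.1(T − 26.1)
2802.3 T = 82264 + 15215 + 69168 = 166647
T ≈ 59.47 °C — below 100 °C, confirming all the steam condensed.

T_f ≈ 59.5 °C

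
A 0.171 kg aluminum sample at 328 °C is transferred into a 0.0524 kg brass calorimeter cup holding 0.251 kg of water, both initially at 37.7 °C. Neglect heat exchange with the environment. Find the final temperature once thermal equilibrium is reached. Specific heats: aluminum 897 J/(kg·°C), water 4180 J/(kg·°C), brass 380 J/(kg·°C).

T_f ≈ 74.1 °C

Energy conservation, ΣQ = 0:
0.171×897×(T − 328) + 0.251×4180×(T − 37.7) + 0.0524×380×(T − 37.7) = 0
1222.5 T = 90616
T ≈ 74.12 °C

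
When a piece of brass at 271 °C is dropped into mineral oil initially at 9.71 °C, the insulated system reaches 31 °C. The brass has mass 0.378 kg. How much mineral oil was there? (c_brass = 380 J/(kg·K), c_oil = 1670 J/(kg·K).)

m ≈ 0.97 kg

Let T be the final temperature. ΣQ_i = 0:
0.378·380·(31 − 271) + m·1670·(31 − 9.71) = 0
35554 m = 34474
m = 34474/35554 ≈ 0.9696 kg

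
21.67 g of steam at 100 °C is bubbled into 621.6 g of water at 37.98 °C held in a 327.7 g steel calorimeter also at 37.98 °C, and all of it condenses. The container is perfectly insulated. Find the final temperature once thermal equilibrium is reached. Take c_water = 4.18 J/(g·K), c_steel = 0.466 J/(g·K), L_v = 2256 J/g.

Sum of m c ΔT and latent-heat terms is zero:
steam→water at 100 °C releases m L_v = 21.67·2256 = 48888; condensed water 100 °C→T: 90.58(T − 100); water warms: 621.6·4.18·(T − 37.98) = 2598.3(T − 37.98); steel cup: 327.7·0.466·(T − 37.98) = 152.71(T − 37.98)
2841.6 T = 48888 + 9058.1 + 104483 = 162428
T ≈ 57.16 °C, under the boiling point, so the assumption holds.

T_f ≈ 57.2 °C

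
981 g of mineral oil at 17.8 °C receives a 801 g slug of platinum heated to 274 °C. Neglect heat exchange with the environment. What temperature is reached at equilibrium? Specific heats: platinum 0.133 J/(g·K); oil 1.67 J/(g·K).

T_f ≈ 33.4 °C

Net heat exchanged in the isolated system is zero:
801·0.133·(T − 274) + 981·1.67·(T − 17.8) = 0
106.53(T − 274) + 1638.3(T − 17.8) = 0
1744.8 T = 58351
T = 58351 / 1744.8 = 33.4 °C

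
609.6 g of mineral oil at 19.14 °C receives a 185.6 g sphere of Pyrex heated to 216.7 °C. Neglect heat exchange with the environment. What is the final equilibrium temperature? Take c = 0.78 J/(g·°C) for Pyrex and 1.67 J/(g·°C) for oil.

T_f ≈ 43.7 °C

T_f is the heat-capacity-weighted average of the initial temperatures:
T_f = (144.77×216.7 + 1018×19.14) / (144.77 + 1018)
    = 50856 / 1162.8 ≈ 43.74 °C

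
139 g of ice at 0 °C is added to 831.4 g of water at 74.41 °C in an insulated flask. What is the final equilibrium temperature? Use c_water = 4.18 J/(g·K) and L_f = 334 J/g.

Sum of m c ΔT and latent-heat terms is zero:
melt ice: 139×334 = 46426
  meltwater 0→T: 139×4.18×T = 581.02 T
  water cools: 831.4×4.18×(T − 74.41) = 3475.3(T − 74.41)
4056.3 T = 258594 − 46426 = 212168
T ≈ 52.31 °C. Since T > 0 °C, the all-ice-melts assumption holds.

T_f ≈ 52.3 °C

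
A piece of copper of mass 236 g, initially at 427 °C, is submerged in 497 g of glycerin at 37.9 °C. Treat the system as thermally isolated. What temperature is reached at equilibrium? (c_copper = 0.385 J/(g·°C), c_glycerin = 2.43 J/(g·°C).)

T_f is the heat-capacity-weighted average of the initial temperatures:
T_f = (90.86×427 + 1207.7×37.9) / (90.86 + 1207.7)
    = 84569 / 1298.6 ≈ 65.13 °C

T_f ≈ 65.1 °C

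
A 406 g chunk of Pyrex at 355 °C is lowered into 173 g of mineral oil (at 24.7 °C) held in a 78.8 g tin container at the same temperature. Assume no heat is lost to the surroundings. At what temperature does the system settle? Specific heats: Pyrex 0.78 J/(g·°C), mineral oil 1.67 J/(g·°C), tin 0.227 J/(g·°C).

Energy conservation, ΣQ = 0:
406*0.78*(T − 355) + 173*1.67*(T − 24.7) + 78.8*0.227*(T − 24.7) = 0
316.68(T − 355) + 288.91(T − 24.7) + 17.89(T − 24.7) = 0
(316.68 + 288.91 + 17.89) T = 316.68*355 + 288.91*24.7 + 17.89*24.7
T ≈ 192.47 °C

T_f ≈ 192.5 °C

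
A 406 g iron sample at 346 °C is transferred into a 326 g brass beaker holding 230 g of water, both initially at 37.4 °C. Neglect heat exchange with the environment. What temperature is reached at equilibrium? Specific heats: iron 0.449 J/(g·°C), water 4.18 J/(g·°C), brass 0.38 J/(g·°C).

T_f ≈ 81.8 °C

Taking heat into each body as positive, Σ m c ΔT = 0:
406×0.449×(T − 346) + 230×4.18×(T − 37.4) + 326×0.38×(T − 37.4) = 0
(182.29 + 961.4 + 123.88) T = 182.29×346 + 961.4×37.4 + 123.88×37.4
T ≈ 81.78 °C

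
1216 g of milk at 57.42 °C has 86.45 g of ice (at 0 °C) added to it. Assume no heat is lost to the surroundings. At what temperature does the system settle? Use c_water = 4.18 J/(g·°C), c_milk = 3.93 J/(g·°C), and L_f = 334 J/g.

Taking heat into each body as positive, Σ m c ΔT = 0:
latent heat to melt: 86.45×334 = 28874; meltwater 0→T: 86.45×4.18×T = 361.36 T; milk: 4778.9(T − 57.42)
5140.2 T = 274403 − 28874 = 245529
T ≈ 47.77 °C. Since T > 0 °C, the all-ice-melts assumption holds.

T_f ≈ 47.8 °C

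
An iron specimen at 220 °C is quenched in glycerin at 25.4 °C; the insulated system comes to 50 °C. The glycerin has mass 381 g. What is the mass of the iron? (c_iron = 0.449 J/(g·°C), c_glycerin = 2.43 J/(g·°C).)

m ≈ 298 g

|Q_iron| = |Q_glycerin|:
m×0.449×(220 − 50) = 381×2.43×(50 − 25.4)
76.33 m = 22775  ⇒  m ≈ 298.4 g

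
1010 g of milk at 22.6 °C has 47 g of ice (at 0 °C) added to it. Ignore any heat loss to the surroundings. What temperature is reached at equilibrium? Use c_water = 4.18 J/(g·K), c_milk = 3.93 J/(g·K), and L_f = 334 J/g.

Taking heat into each body as positive, Σ m c ΔT = 0:
latent heat to melt: 47·334 = 15698
  warm the meltwater: 196.46 T
  milk: 3969.3(T − 22.6)
4165.8 T = 89706 − 15698 = 74008
T ≈ 17.77 °C. Since T > 0 °C, the all-ice-melts assumption holds.

T_f ≈ 17.8 °C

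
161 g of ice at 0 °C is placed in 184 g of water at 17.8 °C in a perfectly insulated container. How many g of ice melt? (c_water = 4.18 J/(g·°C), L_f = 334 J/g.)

m_melted ≈ 41 g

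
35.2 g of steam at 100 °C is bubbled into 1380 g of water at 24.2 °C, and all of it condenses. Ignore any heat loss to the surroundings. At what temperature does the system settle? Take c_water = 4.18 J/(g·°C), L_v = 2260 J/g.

Taking heat into each body as positive, Σ m c ΔT = 0:
condense steam: −35.2×2260 = −79552; condensed water 100 °C→T: 147.14(T − 100); original water: 5768.4(T − 24.2)
5915.5 T = 79552 + 14714 + 139595 = 233861
T ≈ 39.53 °C, under the boiling point, so the assumption holds.

T_f ≈ 39.5 °C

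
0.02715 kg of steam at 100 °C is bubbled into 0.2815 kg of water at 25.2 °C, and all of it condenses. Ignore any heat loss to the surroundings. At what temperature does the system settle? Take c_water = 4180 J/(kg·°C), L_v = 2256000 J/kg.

T_f ≈ 79.3 °C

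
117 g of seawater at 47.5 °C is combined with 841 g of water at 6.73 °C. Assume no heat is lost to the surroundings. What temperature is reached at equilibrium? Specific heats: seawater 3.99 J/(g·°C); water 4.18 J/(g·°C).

T_f ≈ 11.5 °C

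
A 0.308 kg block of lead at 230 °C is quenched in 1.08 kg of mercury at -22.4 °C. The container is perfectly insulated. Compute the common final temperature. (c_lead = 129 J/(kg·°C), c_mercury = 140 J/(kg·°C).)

T_f ≈ 30.1 °C

Energy conservation, ΣQ = 0:
0.308*129*(T − 230) + 1.08*140*(T − (-22.4)) = 0
39.73(T − 230) + 151.2(T − (-22.4)) = 0
(39.73 + 151.2) T = 39.73*230 + 151.2*(-22.4)
T ≈ 30.12 °C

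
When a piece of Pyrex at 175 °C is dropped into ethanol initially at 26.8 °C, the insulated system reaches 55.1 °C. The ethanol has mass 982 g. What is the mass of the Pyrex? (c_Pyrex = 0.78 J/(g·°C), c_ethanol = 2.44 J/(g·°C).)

m ≈ 725 g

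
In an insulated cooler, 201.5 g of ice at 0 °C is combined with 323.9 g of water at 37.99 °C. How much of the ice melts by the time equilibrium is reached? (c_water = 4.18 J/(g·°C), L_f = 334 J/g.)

m_melted ≈ 154 g

Cooling the water to 0 °C releases 323.9·4.18·37.99 = 51435 J.
Melting all 201.5 g of ice would need 201.5·334 = 67301 J.
Since 51435 < 67301 J, not all the ice melts; equilibrium is at 0 °C.
Mass melted = 51435/334 ≈ 154 g.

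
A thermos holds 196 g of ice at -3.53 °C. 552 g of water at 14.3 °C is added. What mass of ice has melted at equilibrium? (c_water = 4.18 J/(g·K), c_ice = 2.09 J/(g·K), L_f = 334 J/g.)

Heat available from the water dropping to 0 °C: 552·4.18·14.3 = 32995 J.
Warming the ice to 0 °C takes 196·2.09·3.53 = 1446 J, leaving 31549 J for melting.
Melting all 196 g of ice would need 196·334 = 65464 J.
Since 31549 < 65464 J, not all the ice melts; equilibrium is at 0 °C.
m_melted·334 = 31549  ⇒  m_melted ≈ 94.46 g.

m_melted ≈ 94.5 g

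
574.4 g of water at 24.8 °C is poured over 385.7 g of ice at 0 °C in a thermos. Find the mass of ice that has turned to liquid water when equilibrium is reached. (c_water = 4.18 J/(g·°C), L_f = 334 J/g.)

m_melted ≈ 178 g

Water can give up m c ΔT = 574.4·4.18·24.8 = 59545 J before reaching 0 °C.
Melting all 385.7 g of ice would need 385.7·334 = 128824 J.
That's not enough to melt it all — equilibrium is at 0 °C with ice remaining.
m_melted·334 = 59545  ⇒  m_melted ≈ 178.3 g.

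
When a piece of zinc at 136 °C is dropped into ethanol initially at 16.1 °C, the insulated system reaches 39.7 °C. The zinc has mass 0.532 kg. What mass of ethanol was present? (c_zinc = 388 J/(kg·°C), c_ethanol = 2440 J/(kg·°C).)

m ≈ 0.345 kg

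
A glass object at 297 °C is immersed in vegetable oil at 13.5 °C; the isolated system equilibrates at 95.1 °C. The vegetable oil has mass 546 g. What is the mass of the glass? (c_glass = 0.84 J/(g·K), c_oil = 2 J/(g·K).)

m ≈ 525 g

|Q_glass| = |Q_oil|:
m·0.84·(297 − 95.1) = 546·2·(95.1 − 13.5)
169.6 m = 89107  ⇒  m ≈ 525.4 g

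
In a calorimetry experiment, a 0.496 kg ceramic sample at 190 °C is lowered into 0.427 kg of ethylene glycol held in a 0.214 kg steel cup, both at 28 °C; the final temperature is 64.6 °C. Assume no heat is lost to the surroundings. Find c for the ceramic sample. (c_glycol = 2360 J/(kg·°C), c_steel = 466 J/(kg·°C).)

c ≈ 652 J/(kg·°C)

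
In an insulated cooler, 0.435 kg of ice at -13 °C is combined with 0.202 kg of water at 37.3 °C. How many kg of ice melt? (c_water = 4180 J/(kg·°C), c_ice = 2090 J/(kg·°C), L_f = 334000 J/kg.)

Heat available from the water dropping to 0 °C: 0.202·4180·37.3 = 31495 J.
Warming the ice to 0 °C takes 0.435·2090·13 = 11819 J, leaving 19676 J for melting.
Fully melting the ice requires m_ice L_f = 0.435·334000 = 145290 J.
Since 19676 < 145290 J, not all the ice melts; equilibrium is at 0 °C.
Mass melted = 19676/334000 ≈ 0.05891 kg.

m_melted ≈ 0.0589 kg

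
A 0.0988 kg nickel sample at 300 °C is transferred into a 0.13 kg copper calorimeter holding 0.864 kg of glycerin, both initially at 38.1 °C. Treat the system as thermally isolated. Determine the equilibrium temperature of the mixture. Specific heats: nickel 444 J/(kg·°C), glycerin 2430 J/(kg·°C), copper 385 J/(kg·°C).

T_f ≈ 43.3 °C

Let T be the final temperature. ΣQ_i = 0:
0.0988×444×(T − 300) + 0.864×2430×(T − 38.1) + 0.13×385×(T − 38.1) = 0
(43.87 + 2099.5 + 50.05) T = 43.87×300 + 2099.5×38.1 + 50.05×38.1
T ≈ 43.34 °C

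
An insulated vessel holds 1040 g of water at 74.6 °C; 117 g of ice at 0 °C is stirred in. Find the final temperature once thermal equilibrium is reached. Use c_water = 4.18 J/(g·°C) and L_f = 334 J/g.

Setting the total heat transfer to zero:
melt ice: 117·334 = 39078; meltwater 0→T: 117·4.18·T = 489.06 T; water: 4347.2(T − 74.6)
4836.3 T = 324301 − 39078 = 285223
T ≈ 58.98 °C. Since T > 0 °C, the all-ice-melts assumption holds.

T_f ≈ 59.0 °C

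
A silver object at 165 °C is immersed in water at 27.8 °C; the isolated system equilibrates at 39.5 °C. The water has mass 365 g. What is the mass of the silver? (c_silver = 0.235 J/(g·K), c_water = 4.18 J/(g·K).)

m ≈ 605 g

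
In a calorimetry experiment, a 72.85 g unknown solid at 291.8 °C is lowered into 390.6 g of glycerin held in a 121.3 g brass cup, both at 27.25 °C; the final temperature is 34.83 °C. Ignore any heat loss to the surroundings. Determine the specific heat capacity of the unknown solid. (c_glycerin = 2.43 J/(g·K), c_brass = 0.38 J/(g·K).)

c ≈ 0.403 J/(g·K)

Taking heat into each body as positive, Σ m c ΔT = 0:
72.85·c·(34.83 − 291.8) + 390.6·2.43·(34.83 − 27.25) + 121.3·0.38·(34.83 − 27.25) = 0
-18720 c = -7544
c = -7544/-18720 ≈ 0.403 J/(g·K)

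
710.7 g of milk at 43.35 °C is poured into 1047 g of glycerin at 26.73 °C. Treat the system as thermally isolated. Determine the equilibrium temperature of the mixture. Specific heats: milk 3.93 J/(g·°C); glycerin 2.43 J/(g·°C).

T_f is the heat-capacity-weighted average of the initial temperatures:
T_f = (2793.1*43.35 + 2544.2*26.73) / (2793.1 + 2544.2)
    = 189085 / 5337.3 ≈ 35.43 °C

T_f ≈ 35.4 °C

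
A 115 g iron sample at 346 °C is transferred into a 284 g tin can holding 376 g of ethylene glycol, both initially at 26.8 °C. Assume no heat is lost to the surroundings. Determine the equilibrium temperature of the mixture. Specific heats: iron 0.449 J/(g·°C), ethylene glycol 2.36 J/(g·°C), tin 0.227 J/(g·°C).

T_f ≈ 43.2 °C

Energy conservation, ΣQ = 0:
115·0.449·(T − 346) + 376·2.36·(T − 26.8) + 284·0.227·(T − 26.8) = 0
1003.5 T = 43375
T = 43375 / 1003.5 = 43.2 °C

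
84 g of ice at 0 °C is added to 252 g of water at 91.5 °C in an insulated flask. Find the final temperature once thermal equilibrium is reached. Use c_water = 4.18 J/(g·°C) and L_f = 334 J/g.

T_f ≈ 48.6 °C

Setting the total heat transfer to zero:
melt ice: 84×334 = 28056; warm the meltwater: 351.12 T; water cools: 252×4.18×(T − 91.5) = 1053.4(T − 91.5)
1404.5 T = 96382 − 28056 = 68326
T ≈ 48.65 °C. Since T > 0 °C, the all-ice-melts assumption holds.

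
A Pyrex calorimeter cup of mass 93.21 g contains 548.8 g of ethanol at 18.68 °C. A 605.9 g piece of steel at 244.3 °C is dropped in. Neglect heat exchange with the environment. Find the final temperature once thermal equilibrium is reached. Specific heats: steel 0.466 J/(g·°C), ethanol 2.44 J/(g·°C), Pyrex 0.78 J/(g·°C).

Energy conservation, ΣQ = 0:
605.9·0.466·(T − 244.3) + 548.8·2.44·(T − 18.68) + 93.21·0.78·(T − 18.68) = 0
282.35(T − 244.3) + 1339.1(T − 18.68) + 72.7(T − 18.68) = 0
(282.35 + 1339.1 + 72.7) T = 282.35·244.3 + 1339.1·18.68 + 72.7·18.68
T = 95350/1694.1 ≈ 56.28 °C

T_f ≈ 56.3 °C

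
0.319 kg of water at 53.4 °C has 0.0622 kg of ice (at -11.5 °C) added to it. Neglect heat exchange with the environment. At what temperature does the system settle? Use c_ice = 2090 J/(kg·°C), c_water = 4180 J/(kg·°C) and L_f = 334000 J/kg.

Sum of m c ΔT and latent-heat terms is zero:
warm ice to 0 °C: 0.0622×2090×(0 − (-11.5)) = 1495; fusion: m_ice L_f = 0.0622×334000 = 20775; meltwater 0→T: 0.0622×4180×T = 260 T; water: 1333.4(T − 53.4)
1593.4 T = 71205 − 22270 = 48935
T ≈ 30.71 °C (positive, so assuming full melt was valid).

T_f ≈ 30.7 °C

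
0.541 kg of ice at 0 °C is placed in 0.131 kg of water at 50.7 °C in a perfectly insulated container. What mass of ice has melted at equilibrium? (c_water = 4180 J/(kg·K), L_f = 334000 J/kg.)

Heat available from the water dropping to 0 °C: 0.131·4180·50.7 = 27762 J.
Fully melting the ice requires m_ice L_f = 0.541·334000 = 180694 J.
27762 J < 180694 J, so only part of the ice melts and the system sits at 0 °C.
m_melt = 27762 / L_f = 0.08312 kg.

m_melted ≈ 0.0831 kg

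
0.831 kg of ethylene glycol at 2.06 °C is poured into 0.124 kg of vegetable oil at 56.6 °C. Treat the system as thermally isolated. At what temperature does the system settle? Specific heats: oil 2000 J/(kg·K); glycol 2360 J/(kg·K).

T_f ≈ 8.2 °C

Conservation of energy gives ΣQ = 0:
0.124*2000*(T − 56.6) + 0.831*2360*(T − 2.06) = 0
2209.2 T = 18077
T = 18077/2209.2 ≈ 8.18 °C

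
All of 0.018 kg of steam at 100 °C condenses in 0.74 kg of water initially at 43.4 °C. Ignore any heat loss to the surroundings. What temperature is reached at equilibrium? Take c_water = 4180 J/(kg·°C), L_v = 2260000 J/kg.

Heat gained plus heat lost sum to zero:
condense steam: −0.018×2260000 = −40680
  condensate cools 100→T: 0.018×4180×(T − 100) = 75.24(T − 100)
  original water: 3093.2(T − 43.4)
3168.4 T = 40680 + 7524 + 134245 = 182449
T ≈ 57.58 °C (< 100 °C, so full condensation is consistent).

T_f ≈ 57.6 °C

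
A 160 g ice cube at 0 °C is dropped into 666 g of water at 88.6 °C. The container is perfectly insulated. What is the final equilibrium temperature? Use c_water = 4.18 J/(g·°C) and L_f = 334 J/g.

Heat gained plus heat lost sum to zero:
fusion: m_ice L_f = 160×334 = 53440; meltwater 0→T: 160×4.18×T = 668.8 T; water: 2783.9(T − 88.6)
3452.7 T = 246652 − 53440 = 193212
T ≈ 55.96 °C (positive, so assuming full melt was valid).

T_f ≈ 56.0 °C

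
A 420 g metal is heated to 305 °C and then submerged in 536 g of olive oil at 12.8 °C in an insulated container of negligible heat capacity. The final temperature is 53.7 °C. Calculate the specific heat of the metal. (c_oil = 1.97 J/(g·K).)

c ≈ 0.409 J/(g·K)

Setting the total heat transfer to zero:
420×c×(53.7 − 305) + 536×1.97×(53.7 − 12.8) = 0
-105546 c = -43187
c = -43187/-105546 ≈ 0.4092 J/(g·K)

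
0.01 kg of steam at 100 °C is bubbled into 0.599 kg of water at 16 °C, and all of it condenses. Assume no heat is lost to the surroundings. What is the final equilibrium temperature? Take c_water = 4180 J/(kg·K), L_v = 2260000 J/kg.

T_f ≈ 26.3 °C

Sum of m c ΔT and latent-heat terms is zero:
steam→water at 100 °C releases m L_v = 0.01·2260000 = 22600
  condensed water 100 °C→T: 41.8(T − 100)
  water warms: 0.599·4180·(T − 16) = 2503.8(T − 16)
2545.6 T = 22600 + 4180 + 40061 = 66841
T ≈ 26.26 °C (< 100 °C, so full condensation is consistent).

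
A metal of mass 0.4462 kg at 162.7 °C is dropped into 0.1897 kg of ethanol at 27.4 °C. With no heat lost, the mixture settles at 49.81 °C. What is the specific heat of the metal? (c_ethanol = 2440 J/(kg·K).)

c ≈ 206 J/(kg·K)

m_s c (T_s − T_f) = m_ethanol c_ethanol (T_f − T_0):
0.4462·c·(162.7 − 49.81) = 0.1897·2440·(49.81 − 27.4)
50.37 c = 10373  ⇒  c ≈ 205.9 J/(kg·K)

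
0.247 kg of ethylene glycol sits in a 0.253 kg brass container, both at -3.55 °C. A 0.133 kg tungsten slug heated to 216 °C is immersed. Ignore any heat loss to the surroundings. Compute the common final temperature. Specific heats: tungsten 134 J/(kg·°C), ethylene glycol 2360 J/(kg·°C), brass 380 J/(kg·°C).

T_f ≈ 2.1 °C

With ΣQ=0 the equilibrium temperature is the m·c-weighted mean:
T_f = (17.82×216 + 582.92×(-3.55) + 96.14×(-3.55)) / (17.82 + 582.92 + 96.14)
    = 1438.9 / 696.88 ≈ 2.06 °C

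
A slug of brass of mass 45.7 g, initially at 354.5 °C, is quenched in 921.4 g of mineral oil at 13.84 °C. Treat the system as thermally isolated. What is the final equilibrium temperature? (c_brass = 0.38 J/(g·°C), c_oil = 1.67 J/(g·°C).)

T_f ≈ 17.6 °C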